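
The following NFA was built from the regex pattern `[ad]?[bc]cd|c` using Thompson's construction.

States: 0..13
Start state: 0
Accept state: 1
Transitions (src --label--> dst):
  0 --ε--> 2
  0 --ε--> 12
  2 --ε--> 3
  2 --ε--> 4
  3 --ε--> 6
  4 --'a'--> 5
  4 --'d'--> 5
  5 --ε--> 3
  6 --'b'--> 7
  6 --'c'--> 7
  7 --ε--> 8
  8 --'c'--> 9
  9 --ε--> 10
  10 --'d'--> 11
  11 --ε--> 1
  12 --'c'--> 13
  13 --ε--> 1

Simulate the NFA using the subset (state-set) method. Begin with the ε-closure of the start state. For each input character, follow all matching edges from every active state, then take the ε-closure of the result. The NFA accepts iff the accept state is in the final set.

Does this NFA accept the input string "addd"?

S₀ = ε-closure({0}) = {0,2,3,4,6,12}
'a' @ 1: {3,5,6}
'd' @ 2: {}  — state set empty
rest 'dd' ignored (set empty)
end set {} — state 1 not in

Answer: REJECT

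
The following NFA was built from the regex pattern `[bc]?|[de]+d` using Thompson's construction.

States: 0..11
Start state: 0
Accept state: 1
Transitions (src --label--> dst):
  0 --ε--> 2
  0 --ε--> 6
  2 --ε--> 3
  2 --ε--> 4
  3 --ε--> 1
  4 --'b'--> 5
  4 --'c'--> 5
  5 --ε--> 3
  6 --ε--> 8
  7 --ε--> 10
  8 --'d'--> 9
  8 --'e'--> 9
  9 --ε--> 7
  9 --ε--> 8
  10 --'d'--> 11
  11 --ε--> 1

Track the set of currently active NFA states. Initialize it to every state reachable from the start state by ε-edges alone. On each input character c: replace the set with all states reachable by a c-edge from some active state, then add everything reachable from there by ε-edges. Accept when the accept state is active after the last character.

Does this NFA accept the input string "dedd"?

S₀ = ε-closure({0}) = {0,1,2,3,4,6,8}
'd' @ 1: {7,8,9,10}
'e' @ 2: {7,8,9,10}
'd' @ 3: {1,7,8,9,10,11}  [accepting]
'd' @ 4: {1,7,8,9,10,11}  [accepting]
after full input: {1,7,8,9,10,11}  (accept=1 in)

Answer: ACCEPT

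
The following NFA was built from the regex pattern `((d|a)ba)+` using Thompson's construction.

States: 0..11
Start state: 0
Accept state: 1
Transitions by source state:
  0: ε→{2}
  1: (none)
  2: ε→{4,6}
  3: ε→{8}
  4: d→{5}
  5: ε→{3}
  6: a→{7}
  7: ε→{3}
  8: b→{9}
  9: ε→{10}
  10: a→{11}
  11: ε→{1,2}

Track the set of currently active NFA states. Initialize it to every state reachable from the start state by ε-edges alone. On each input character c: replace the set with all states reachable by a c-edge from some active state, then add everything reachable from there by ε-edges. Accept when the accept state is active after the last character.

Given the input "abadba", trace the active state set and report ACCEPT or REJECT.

start: ε-closure({0}) = {0,2,4,6}
'a' @ 1: {3,7,8}
'b' @ 2: {9,10}
'a' @ 3: {1,2,4,6,11}  ✓accept
'd' @ 4: {3,5,8}
'b' @ 5: {9,10}
'a' @ 6: {1,2,4,6,11}  ✓accept
after full input: {1,2,4,6,11}  (accept=1 in)

Answer: ACCEPT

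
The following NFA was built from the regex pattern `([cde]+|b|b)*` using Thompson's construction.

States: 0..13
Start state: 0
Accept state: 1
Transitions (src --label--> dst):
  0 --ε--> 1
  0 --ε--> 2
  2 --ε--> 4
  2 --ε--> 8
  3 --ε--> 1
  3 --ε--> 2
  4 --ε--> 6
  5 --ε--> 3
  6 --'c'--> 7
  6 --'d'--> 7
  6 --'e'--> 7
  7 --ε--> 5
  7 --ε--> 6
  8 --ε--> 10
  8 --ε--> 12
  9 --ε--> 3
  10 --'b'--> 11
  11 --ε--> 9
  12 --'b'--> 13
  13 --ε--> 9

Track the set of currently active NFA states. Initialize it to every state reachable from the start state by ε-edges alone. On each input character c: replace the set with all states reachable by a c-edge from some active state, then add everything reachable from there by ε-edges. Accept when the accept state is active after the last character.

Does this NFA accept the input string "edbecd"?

initial (ε-close {0}): {0,1,2,4,6,8,10,12}
'e' @ 1: {1,2,3,4,5,6,7,8,10,12}  (accept∈set)
'd' @ 2: {1,2,3,4,5,6,7,8,10,12}  (accept∈set)
'b' @ 3: {1,2,3,4,6,8,9,10,11,12,13}  (accept∈set)
'e' @ 4: {1,2,3,4,5,6,7,8,10,12}  (accept∈set)
'c' @ 5: {1,2,3,4,5,6,7,8,10,12}  (accept∈set)
'd' @ 6: {1,2,3,4,5,6,7,8,10,12}  (accept∈set)
after full input: {1,2,3,4,5,6,7,8,10,12}  (accept=1 in)

Answer: ACCEPT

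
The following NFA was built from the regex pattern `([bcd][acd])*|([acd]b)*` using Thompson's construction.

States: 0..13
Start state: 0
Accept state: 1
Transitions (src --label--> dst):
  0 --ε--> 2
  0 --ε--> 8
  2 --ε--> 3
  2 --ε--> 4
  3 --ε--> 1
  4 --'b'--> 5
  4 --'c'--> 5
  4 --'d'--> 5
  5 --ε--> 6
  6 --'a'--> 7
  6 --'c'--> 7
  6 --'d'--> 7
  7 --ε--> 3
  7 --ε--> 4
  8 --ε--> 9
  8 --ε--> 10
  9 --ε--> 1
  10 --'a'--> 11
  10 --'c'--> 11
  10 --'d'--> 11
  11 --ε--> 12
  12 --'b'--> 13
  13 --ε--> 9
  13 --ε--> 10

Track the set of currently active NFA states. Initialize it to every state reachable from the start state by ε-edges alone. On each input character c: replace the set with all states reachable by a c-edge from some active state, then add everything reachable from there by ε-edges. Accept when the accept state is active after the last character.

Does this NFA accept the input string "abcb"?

Answer: ACCEPT

Steps:
initial (ε-close {0}): {0,1,2,3,4,8,9,10}
'a' @ 1: {11,12}
'b' @ 2: {1,9,10,13}  ✓accept
'c' @ 3: {11,12}
'b' @ 4: {1,9,10,13}  ✓accept
after full input: {1,9,10,13}  (accept=1 in)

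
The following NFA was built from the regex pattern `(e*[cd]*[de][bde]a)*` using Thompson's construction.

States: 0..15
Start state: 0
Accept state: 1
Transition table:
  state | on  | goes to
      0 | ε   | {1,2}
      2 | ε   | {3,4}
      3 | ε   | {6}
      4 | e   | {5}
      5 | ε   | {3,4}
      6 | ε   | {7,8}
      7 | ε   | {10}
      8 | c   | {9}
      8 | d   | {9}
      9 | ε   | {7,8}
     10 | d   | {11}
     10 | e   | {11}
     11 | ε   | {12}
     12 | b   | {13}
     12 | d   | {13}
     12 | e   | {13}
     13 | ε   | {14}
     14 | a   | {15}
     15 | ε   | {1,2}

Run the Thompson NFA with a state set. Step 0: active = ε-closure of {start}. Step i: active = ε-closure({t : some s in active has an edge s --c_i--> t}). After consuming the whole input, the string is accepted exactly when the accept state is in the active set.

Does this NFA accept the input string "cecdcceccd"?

Answer: REJECT

Derivation:
initial (ε-close {0}): {0,1,2,3,4,6,7,8,10}
'c' @ 1: {7,8,9,10}
'e' @ 2: {11,12}
'c' @ 3: {}  — dead — no transitions
rest 'dcceccd' ignored (set empty)
end set {} — state 1 not in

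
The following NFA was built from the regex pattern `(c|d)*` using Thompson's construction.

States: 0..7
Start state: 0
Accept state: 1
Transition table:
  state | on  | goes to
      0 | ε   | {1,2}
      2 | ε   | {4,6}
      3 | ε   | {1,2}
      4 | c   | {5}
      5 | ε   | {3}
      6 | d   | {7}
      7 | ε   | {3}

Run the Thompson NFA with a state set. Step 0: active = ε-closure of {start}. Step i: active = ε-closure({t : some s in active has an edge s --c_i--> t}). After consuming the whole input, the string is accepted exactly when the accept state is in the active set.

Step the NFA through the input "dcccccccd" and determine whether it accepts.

start: ε-closure({0}) = {0,1,2,4,6}
'd' @ 1: {1,2,3,4,6,7}  [accepting]
'c' @ 2: {1,2,3,4,5,6}  [accepting]
'c' @ 3: {1,2,3,4,5,6}  [accepting]
'c' @ 4: {1,2,3,4,5,6}  [accepting]
'c' @ 5: {1,2,3,4,5,6}  [accepting]
'c' @ 6: {1,2,3,4,5,6}  [accepting]
'c' @ 7: {1,2,3,4,5,6}  [accepting]
'c' @ 8: {1,2,3,4,5,6}  [accepting]
'd' @ 9: {1,2,3,4,6,7}  [accepting]
end set {1,2,3,4,6,7} — state 1 in

Answer: ACCEPT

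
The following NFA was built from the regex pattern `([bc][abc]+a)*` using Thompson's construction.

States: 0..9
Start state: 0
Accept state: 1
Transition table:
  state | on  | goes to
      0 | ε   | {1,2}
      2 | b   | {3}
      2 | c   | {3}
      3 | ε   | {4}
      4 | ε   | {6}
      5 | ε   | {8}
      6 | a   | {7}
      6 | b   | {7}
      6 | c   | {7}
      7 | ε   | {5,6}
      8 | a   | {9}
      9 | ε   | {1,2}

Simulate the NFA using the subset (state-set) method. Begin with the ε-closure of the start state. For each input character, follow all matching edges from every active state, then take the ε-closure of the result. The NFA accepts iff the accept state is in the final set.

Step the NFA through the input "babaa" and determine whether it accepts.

Answer: ACCEPT

Derivation:
S₀ = ε-closure({0}) = {0,1,2}
'b' @ 1: {3,4,6}
'a' @ 2: {5,6,7,8}
'b' @ 3: {5,6,7,8}
'a' @ 4: {1,2,5,6,7,8,9}  (accept∈set)
'a' @ 5: {1,2,5,6,7,8,9}  (accept∈set)
final: {1,2,5,6,7,8,9}; accept 1 in set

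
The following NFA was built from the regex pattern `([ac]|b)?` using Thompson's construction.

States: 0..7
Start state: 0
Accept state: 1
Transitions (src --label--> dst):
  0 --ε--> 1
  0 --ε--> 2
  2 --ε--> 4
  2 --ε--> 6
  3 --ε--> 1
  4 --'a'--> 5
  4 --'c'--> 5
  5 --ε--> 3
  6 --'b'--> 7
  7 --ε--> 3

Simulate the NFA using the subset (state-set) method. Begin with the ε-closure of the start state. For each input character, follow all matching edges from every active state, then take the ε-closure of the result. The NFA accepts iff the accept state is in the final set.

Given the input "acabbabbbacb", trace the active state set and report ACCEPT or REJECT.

Answer: REJECT

Trace:
start: ε-closure({0}) = {0,1,2,4,6}
'a' @ 1: {1,3,5}  ✓accept
'c' @ 2: {}  — no active states
rest 'abbabbbacb' ignored (set empty)
end set {} — state 1 not in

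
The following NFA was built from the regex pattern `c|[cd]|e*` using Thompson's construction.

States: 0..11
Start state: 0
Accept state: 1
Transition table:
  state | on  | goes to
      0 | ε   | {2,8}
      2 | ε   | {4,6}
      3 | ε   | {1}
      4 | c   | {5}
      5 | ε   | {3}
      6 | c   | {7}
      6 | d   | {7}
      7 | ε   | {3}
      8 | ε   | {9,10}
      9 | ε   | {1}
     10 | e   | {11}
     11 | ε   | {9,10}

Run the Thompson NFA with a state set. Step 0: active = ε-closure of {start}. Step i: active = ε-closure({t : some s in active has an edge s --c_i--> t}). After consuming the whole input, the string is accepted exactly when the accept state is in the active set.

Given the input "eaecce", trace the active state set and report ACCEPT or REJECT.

Answer: REJECT

Derivation:
start: ε-closure({0}) = {0,1,2,4,6,8,9,10}
'e' @ 1: {1,9,10,11}  [accepting]
'a' @ 2: {}  — dead — no transitions
rest 'ecce' ignored (set empty)
end set {} — state 1 not in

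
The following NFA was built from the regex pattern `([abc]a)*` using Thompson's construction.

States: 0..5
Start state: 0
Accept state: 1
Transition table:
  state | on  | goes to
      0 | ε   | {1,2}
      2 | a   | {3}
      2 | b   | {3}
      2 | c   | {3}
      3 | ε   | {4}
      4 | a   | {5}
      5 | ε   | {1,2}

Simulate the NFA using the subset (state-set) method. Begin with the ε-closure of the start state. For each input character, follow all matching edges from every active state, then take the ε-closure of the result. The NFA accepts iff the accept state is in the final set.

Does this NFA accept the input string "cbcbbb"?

initial (ε-close {0}): {0,1,2}
'c' @ 1: {3,4}
'b' @ 2: {}  — no active states
rest 'cbbb' ignored (set empty)
after full input: {}  (accept=1 not in)

Answer: REJECT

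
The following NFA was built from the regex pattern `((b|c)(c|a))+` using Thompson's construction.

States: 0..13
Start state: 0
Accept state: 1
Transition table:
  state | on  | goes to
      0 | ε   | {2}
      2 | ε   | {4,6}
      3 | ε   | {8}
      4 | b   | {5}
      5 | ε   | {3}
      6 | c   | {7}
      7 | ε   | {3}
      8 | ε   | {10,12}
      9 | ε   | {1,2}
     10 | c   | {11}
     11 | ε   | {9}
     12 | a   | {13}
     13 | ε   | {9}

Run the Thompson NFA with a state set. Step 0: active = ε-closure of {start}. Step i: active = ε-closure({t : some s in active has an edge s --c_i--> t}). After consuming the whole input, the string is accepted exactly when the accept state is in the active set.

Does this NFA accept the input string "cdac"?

initial (ε-close {0}): {0,2,4,6}
'c' @ 1: {3,7,8,10,12}
'd' @ 2: {}  — state set empty
rest 'ac' ignored (set empty)
final: {}; accept 1 not in set

Answer: REJECT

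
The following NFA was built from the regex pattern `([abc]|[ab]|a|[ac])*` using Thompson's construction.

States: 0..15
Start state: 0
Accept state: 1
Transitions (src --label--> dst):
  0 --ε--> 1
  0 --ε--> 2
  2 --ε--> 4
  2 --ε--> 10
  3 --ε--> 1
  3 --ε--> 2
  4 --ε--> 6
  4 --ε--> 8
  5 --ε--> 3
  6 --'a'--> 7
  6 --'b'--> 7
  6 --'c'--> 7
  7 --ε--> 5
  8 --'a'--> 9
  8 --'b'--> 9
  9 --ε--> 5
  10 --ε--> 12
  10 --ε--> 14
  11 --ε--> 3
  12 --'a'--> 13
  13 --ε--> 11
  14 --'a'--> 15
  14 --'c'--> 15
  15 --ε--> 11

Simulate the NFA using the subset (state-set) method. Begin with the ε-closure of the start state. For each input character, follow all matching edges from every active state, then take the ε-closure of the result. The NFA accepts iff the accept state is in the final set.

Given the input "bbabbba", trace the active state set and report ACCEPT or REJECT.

initial (ε-close {0}): {0,1,2,4,6,8,10,12,14}
'b' @ 1: {1,2,3,4,5,6,7,8,9,10,12,14}  ✓accept
'b' @ 2: {1,2,3,4,5,6,7,8,9,10,12,14}  ✓accept
'a' @ 3: {1,2,3,4,5,6,7,8,9,10,11,12,13,14,15}  ✓accept
'b' @ 4: {1,2,3,4,5,6,7,8,9,10,12,14}  ✓accept
'b' @ 5: {1,2,3,4,5,6,7,8,9,10,12,14}  ✓accept
'b' @ 6: {1,2,3,4,5,6,7,8,9,10,12,14}  ✓accept
'a' @ 7: {1,2,3,4,5,6,7,8,9,10,11,12,13,14,15}  ✓accept
final: {1,2,3,4,5,6,7,8,9,10,11,12,13,14,15}; accept 1 in set

Answer: ACCEPT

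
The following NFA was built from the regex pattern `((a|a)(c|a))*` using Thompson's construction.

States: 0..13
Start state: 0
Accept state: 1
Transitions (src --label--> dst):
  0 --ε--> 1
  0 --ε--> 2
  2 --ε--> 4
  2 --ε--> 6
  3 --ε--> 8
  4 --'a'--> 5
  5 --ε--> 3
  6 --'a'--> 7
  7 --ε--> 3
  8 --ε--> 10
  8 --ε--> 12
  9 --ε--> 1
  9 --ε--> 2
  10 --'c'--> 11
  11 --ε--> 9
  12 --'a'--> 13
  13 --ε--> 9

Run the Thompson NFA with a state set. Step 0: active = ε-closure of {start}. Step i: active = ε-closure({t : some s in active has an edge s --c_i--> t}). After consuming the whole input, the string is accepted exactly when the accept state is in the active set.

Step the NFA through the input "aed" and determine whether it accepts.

Answer: REJECT

Trace:
start: ε-closure({0}) = {0,1,2,4,6}
'a' @ 1: {3,5,7,8,10,12}
'e' @ 2: {}  — no active states
rest 'd' ignored (set empty)
final: {}; accept 1 not in set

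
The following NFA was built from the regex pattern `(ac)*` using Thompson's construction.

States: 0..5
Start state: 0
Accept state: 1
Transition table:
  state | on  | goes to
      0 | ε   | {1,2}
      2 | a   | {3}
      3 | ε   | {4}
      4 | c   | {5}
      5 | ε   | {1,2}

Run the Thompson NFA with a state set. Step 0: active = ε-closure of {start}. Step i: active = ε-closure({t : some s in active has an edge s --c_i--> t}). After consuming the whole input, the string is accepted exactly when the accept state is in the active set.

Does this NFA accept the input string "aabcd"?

start: ε-closure({0}) = {0,1,2}
'a' @ 1: {3,4}
'a' @ 2: {}  — no active states
rest 'bcd' ignored (set empty)
final: {}; accept 1 not in set

Answer: REJECT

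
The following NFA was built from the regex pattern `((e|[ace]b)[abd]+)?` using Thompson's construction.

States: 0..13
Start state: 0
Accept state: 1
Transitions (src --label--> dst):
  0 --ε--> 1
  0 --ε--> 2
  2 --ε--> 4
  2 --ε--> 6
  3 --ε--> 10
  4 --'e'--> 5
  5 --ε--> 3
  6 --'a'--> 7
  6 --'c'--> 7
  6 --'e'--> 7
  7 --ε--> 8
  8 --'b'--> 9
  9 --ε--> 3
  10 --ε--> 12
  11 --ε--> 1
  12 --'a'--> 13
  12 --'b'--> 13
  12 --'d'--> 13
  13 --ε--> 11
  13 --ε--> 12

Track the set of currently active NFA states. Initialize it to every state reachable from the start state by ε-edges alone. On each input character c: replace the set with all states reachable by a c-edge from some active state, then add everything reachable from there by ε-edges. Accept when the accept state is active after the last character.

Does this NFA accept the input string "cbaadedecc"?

initial (ε-close {0}): {0,1,2,4,6}
'c' @ 1: {7,8}
'b' @ 2: {3,9,10,12}
'a' @ 3: {1,11,12,13}  ✓accept
'a' @ 4: {1,11,12,13}  ✓accept
'd' @ 5: {1,11,12,13}  ✓accept
'e' @ 6: {}  — no active states
rest 'decc' ignored (set empty)
final: {}; accept 1 not in set

Answer: REJECT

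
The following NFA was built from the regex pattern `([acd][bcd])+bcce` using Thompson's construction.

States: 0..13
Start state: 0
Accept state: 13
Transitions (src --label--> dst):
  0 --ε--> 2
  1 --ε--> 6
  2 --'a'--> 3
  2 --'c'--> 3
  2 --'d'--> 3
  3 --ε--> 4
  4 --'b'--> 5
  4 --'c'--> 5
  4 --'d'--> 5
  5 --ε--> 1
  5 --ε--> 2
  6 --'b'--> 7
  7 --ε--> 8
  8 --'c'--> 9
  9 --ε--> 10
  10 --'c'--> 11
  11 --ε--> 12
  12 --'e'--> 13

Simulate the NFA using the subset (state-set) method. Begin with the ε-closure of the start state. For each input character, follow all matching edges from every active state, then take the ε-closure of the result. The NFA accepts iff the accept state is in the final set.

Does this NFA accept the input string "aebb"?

S₀ = ε-closure({0}) = {0,2}
'a' @ 1: {3,4}
'e' @ 2: {}  — state set empty
rest 'bb' ignored (set empty)
end set {} — state 13 not in

Answer: REJECT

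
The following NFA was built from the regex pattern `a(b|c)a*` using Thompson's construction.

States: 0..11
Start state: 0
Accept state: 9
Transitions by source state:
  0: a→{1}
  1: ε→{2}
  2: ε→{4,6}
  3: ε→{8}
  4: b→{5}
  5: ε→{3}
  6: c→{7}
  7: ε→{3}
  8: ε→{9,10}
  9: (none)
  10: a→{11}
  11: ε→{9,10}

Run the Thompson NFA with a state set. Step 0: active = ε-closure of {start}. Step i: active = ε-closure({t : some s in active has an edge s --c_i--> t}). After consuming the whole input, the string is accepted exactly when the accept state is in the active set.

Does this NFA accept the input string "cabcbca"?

start: ε-closure({0}) = {0}
'c' @ 1: {}  — no active states
rest 'abcbca' ignored (set empty)
final: {}; accept 9 not in set

Answer: REJECT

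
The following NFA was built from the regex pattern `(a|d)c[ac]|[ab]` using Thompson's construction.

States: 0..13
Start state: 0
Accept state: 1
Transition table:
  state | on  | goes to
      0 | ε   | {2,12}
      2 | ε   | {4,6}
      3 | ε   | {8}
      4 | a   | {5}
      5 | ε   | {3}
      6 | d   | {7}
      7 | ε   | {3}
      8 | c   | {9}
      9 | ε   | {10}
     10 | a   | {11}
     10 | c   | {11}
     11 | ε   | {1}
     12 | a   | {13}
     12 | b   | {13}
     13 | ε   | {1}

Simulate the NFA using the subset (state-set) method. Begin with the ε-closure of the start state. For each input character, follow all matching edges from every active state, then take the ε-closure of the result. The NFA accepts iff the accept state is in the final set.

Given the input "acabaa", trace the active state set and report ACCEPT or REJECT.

start: ε-closure({0}) = {0,2,4,6,12}
'a' @ 1: {1,3,5,8,13}  [accepting]
'c' @ 2: {9,10}
'a' @ 3: {1,11}  [accepting]
'b' @ 4: {}  — state set empty
rest 'aa' ignored (set empty)
end set {} — state 1 not in

Answer: REJECT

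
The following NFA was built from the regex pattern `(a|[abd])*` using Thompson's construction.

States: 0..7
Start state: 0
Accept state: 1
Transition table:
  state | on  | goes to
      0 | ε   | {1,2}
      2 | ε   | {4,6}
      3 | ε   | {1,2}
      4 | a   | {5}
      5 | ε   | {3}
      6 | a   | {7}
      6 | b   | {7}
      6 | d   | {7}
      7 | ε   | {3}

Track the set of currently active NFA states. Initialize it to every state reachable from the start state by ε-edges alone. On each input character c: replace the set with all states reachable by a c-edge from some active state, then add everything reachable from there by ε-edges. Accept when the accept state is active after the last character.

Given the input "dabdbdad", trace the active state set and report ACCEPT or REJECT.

S₀ = ε-closure({0}) = {0,1,2,4,6}
'd' @ 1: {1,2,3,4,6,7}  (accept∈set)
'a' @ 2: {1,2,3,4,5,6,7}  (accept∈set)
'b' @ 3: {1,2,3,4,6,7}  (accept∈set)
'd' @ 4: {1,2,3,4,6,7}  (accept∈set)
'b' @ 5: {1,2,3,4,6,7}  (accept∈set)
'd' @ 6: {1,2,3,4,6,7}  (accept∈set)
'a' @ 7: {1,2,3,4,5,6,7}  (accept∈set)
'd' @ 8: {1,2,3,4,6,7}  (accept∈set)
end set {1,2,3,4,6,7} — state 1 in

Answer: ACCEPT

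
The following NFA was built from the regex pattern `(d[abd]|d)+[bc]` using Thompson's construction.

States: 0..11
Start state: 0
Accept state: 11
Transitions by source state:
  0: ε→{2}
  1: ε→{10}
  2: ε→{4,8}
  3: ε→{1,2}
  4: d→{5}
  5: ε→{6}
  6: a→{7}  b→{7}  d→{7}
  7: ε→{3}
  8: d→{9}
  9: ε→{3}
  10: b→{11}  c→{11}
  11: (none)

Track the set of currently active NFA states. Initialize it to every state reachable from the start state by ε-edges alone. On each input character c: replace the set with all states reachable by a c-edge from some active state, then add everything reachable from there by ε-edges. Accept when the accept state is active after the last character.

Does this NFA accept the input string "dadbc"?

initial (ε-close {0}): {0,2,4,8}
'd' @ 1: {1,2,3,4,5,6,8,9,10}
'a' @ 2: {1,2,3,4,7,8,10}
'd' @ 3: {1,2,3,4,5,6,8,9,10}
'b' @ 4: {1,2,3,4,7,8,10,11}  [accepting]
'c' @ 5: {11}  [accepting]
end set {11} — state 11 in

Answer: ACCEPT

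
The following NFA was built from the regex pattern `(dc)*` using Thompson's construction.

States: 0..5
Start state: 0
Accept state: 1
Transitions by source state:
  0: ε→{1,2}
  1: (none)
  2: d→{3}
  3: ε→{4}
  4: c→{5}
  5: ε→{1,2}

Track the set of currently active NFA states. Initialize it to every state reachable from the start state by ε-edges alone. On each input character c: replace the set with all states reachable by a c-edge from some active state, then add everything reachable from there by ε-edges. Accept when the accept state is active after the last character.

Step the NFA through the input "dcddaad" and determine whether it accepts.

S₀ = ε-closure({0}) = {0,1,2}
'd' @ 1: {3,4}
'c' @ 2: {1,2,5}  (accept∈set)
'd' @ 3: {3,4}
'd' @ 4: {}  — no active states
rest 'aad' ignored (set empty)
final: {}; accept 1 not in set

Answer: REJECT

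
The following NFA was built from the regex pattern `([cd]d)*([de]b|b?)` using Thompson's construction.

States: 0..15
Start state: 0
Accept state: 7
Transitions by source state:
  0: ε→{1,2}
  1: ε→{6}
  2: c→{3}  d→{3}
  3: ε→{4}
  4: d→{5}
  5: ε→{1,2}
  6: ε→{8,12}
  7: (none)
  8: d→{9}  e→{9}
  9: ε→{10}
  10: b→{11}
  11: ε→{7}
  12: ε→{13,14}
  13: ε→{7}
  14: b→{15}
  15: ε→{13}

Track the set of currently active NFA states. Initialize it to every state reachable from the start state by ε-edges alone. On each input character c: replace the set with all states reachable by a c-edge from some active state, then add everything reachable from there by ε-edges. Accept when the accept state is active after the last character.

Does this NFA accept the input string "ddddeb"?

initial (ε-close {0}): {0,1,2,6,7,8,12,13,14}
'd' @ 1: {3,4,9,10}
'd' @ 2: {1,2,5,6,7,8,12,13,14}  [accepting]
'd' @ 3: {3,4,9,10}
'd' @ 4: {1,2,5,6,7,8,12,13,14}  [accepting]
'e' @ 5: {9,10}
'b' @ 6: {7,11}  [accepting]
after full input: {7,11}  (accept=7 in)

Answer: ACCEPT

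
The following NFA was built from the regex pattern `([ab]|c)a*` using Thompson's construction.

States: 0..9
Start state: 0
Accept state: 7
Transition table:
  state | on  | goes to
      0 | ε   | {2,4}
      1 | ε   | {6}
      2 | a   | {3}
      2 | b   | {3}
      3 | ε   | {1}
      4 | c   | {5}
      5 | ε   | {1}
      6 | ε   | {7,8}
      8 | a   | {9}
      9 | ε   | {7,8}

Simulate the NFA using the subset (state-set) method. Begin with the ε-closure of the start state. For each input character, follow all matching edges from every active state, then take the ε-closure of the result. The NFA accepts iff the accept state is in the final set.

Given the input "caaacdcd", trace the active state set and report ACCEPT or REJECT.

start: ε-closure({0}) = {0,2,4}
'c' @ 1: {1,5,6,7,8}  ✓accept
'a' @ 2: {7,8,9}  ✓accept
'a' @ 3: {7,8,9}  ✓accept
'a' @ 4: {7,8,9}  ✓accept
'c' @ 5: {}  — state set empty
rest 'dcd' ignored (set empty)
after full input: {}  (accept=7 not in)

Answer: REJECT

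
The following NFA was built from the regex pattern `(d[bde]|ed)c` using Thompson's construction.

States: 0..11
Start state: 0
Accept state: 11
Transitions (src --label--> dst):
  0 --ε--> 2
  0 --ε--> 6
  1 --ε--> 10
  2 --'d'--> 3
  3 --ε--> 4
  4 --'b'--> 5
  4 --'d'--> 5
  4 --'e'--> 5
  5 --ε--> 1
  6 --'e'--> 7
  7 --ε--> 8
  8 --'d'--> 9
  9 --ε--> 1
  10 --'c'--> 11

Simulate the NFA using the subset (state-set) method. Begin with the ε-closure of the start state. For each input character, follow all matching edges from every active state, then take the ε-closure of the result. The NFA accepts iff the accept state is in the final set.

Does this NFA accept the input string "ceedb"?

initial (ε-close {0}): {0,2,6}
'c' @ 1: {}  — state set empty
rest 'eedb' ignored (set empty)
after full input: {}  (accept=11 not in)

Answer: REJECT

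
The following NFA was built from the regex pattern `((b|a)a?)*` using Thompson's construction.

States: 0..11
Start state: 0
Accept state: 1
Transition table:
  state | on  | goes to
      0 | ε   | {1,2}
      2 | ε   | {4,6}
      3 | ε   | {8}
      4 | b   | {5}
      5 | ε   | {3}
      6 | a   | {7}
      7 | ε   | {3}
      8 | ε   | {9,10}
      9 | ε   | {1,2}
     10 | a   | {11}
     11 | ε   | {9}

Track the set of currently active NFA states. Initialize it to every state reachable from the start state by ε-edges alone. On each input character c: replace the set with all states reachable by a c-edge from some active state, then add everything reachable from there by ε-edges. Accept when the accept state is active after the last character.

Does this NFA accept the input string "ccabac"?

start: ε-closure({0}) = {0,1,2,4,6}
'c' @ 1: {}  — no active states
rest 'cabac' ignored (set empty)
final: {}; accept 1 not in set

Answer: REJECT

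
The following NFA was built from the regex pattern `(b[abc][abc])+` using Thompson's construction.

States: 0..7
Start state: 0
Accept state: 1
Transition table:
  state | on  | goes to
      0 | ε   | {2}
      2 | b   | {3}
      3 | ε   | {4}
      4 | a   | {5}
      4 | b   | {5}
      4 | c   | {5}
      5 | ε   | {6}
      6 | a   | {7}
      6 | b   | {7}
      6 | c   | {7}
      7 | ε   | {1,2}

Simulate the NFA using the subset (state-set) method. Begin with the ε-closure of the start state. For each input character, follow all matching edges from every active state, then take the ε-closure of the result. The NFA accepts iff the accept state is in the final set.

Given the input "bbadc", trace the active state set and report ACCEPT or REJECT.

S₀ = ε-closure({0}) = {0,2}
'b' @ 1: {3,4}
'b' @ 2: {5,6}
'a' @ 3: {1,2,7}  [accepting]
'd' @ 4: {}  — dead — no transitions
rest 'c' ignored (set empty)
final: {}; accept 1 not in set

Answer: REJECT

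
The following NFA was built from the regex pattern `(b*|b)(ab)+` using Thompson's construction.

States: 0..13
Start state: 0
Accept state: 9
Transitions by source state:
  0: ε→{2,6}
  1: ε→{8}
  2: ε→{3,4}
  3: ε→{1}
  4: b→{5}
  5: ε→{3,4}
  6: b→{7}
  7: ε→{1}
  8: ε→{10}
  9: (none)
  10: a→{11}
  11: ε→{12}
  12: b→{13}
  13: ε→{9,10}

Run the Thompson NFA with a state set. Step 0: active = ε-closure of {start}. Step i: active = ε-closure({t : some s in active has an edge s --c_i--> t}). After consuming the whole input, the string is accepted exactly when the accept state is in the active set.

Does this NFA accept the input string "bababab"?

Answer: ACCEPT

Trace:
initial (ε-close {0}): {0,1,2,3,4,6,8,10}
'b' @ 1: {1,3,4,5,7,8,10}
'a' @ 2: {11,12}
'b' @ 3: {9,10,13}  ✓accept
'a' @ 4: {11,12}
'b' @ 5: {9,10,13}  ✓accept
'a' @ 6: {11,12}
'b' @ 7: {9,10,13}  ✓accept
after full input: {9,10,13}  (accept=9 in)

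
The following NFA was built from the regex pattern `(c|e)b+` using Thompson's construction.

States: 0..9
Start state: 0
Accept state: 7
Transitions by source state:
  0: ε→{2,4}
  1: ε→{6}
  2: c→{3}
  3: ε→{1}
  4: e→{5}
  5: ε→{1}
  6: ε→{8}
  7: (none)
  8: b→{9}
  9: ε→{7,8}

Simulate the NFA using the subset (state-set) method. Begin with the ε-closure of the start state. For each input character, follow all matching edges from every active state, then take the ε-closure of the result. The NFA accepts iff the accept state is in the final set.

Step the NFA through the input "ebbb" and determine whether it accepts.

initial (ε-close {0}): {0,2,4}
'e' @ 1: {1,5,6,8}
'b' @ 2: {7,8,9}  [accepting]
'b' @ 3: {7,8,9}  [accepting]
'b' @ 4: {7,8,9}  [accepting]
end set {7,8,9} — state 7 in

Answer: ACCEPT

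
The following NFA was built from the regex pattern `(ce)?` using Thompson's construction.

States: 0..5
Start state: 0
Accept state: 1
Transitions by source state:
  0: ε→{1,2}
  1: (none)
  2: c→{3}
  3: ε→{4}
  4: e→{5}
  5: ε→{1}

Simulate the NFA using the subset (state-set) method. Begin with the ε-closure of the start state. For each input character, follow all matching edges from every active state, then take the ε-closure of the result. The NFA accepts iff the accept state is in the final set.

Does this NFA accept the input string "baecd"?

Answer: REJECT

Steps:
S₀ = ε-closure({0}) = {0,1,2}
'b' @ 1: {}  — no active states
rest 'aecd' ignored (set empty)
end set {} — state 1 not in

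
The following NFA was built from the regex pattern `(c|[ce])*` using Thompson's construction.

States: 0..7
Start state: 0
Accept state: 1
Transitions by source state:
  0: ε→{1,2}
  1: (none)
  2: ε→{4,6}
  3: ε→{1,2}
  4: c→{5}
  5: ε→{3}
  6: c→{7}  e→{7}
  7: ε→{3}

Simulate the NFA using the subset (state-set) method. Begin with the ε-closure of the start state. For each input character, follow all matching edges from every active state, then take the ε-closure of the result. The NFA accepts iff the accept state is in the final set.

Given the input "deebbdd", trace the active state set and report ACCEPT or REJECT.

Answer: REJECT

Trace:
S₀ = ε-closure({0}) = {0,1,2,4,6}
'd' @ 1: {}  — dead — no transitions
rest 'eebbdd' ignored (set empty)
final: {}; accept 1 not in set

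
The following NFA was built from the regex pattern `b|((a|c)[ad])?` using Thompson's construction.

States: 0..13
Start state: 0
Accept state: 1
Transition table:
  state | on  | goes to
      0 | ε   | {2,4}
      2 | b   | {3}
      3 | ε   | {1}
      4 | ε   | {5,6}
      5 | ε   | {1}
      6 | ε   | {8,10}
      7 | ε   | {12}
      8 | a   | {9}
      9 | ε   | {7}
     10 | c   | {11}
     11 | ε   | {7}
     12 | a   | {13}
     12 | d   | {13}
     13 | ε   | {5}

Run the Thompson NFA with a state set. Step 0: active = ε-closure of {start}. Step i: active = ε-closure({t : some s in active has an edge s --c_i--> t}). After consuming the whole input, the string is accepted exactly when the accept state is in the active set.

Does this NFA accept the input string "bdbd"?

start: ε-closure({0}) = {0,1,2,4,5,6,8,10}
'b' @ 1: {1,3}  (accept∈set)
'd' @ 2: {}  — state set empty
rest 'bd' ignored (set empty)
end set {} — state 1 not in

Answer: REJECT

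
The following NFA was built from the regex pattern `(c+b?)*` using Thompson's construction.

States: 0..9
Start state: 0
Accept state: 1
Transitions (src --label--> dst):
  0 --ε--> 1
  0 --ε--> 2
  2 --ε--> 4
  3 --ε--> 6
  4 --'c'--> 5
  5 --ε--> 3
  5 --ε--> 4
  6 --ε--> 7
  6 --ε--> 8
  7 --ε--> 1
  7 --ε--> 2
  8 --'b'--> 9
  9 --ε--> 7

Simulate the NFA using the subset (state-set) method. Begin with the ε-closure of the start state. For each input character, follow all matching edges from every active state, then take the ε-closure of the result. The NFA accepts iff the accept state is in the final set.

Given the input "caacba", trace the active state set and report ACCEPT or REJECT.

initial (ε-close {0}): {0,1,2,4}
'c' @ 1: {1,2,3,4,5,6,7,8}  (accept∈set)
'a' @ 2: {}  — no active states
rest 'acba' ignored (set empty)
final: {}; accept 1 not in set

Answer: REJECT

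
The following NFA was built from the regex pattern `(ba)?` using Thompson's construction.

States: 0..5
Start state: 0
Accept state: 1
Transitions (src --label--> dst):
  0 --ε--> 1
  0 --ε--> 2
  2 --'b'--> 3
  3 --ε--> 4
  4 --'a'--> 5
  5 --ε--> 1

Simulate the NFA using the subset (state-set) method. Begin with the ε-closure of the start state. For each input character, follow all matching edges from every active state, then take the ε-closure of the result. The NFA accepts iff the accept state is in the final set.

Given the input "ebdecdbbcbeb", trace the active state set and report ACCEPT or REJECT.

Answer: REJECT

Trace:
S₀ = ε-closure({0}) = {0,1,2}
'e' @ 1: {}  — dead — no transitions
rest 'bdecdbbcbeb' ignored (set empty)
final: {}; accept 1 not in set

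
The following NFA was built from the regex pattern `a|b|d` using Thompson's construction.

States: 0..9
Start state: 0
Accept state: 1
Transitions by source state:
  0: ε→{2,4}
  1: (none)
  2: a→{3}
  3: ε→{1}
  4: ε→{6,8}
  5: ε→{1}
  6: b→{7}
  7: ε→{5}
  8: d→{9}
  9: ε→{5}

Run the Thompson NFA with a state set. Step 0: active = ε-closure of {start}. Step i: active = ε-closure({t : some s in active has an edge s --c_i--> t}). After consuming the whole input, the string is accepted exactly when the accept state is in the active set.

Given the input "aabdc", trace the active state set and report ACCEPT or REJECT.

Answer: REJECT

Steps:
start: ε-closure({0}) = {0,2,4,6,8}
'a' @ 1: {1,3}  ✓accept
'a' @ 2: {}  — no active states
rest 'bdc' ignored (set empty)
after full input: {}  (accept=1 not in)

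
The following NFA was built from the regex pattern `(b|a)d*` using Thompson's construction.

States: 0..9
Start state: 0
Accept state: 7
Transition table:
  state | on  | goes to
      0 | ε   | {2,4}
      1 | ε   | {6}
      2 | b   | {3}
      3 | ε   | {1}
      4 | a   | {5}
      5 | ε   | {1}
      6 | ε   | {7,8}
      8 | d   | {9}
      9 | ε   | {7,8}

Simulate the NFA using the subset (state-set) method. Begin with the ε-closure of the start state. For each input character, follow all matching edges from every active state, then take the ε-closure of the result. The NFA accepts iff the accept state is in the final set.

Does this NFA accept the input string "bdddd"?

initial (ε-close {0}): {0,2,4}
'b' @ 1: {1,3,6,7,8}  (accept∈set)
'd' @ 2: {7,8,9}  (accept∈set)
'd' @ 3: {7,8,9}  (accept∈set)
'd' @ 4: {7,8,9}  (accept∈set)
'd' @ 5: {7,8,9}  (accept∈set)
end set {7,8,9} — state 7 in

Answer: ACCEPT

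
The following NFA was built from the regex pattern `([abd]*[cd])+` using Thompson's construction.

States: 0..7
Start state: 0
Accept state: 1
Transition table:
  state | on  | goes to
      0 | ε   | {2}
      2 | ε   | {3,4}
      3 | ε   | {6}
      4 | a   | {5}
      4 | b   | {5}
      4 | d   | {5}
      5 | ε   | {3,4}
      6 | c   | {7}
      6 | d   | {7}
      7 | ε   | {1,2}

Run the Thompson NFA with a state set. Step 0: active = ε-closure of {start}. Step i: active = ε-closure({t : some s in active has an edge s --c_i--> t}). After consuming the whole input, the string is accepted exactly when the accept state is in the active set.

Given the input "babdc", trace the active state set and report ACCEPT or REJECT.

start: ε-closure({0}) = {0,2,3,4,6}
'b' @ 1: {3,4,5,6}
'a' @ 2: {3,4,5,6}
'b' @ 3: {3,4,5,6}
'd' @ 4: {1,2,3,4,5,6,7}  [accepting]
'c' @ 5: {1,2,3,4,6,7}  [accepting]
final: {1,2,3,4,6,7}; accept 1 in set

Answer: ACCEPT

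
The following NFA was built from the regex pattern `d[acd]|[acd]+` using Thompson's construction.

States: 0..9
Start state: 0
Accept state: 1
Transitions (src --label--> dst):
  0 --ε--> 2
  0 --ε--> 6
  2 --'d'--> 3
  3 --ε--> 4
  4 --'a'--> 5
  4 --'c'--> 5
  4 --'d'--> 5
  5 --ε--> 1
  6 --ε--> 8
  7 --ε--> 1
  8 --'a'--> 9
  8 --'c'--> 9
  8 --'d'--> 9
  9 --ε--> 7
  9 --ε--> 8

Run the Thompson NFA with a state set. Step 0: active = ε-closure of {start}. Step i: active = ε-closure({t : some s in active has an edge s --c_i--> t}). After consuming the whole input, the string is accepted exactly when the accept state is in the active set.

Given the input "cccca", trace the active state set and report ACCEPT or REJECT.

Answer: ACCEPT

Derivation:
initial (ε-close {0}): {0,2,6,8}
'c' @ 1: {1,7,8,9}  (accept∈set)
'c' @ 2: {1,7,8,9}  (accept∈set)
'c' @ 3: {1,7,8,9}  (accept∈set)
'c' @ 4: {1,7,8,9}  (accept∈set)
'a' @ 5: {1,7,8,9}  (accept∈set)
final: {1,7,8,9}; accept 1 in set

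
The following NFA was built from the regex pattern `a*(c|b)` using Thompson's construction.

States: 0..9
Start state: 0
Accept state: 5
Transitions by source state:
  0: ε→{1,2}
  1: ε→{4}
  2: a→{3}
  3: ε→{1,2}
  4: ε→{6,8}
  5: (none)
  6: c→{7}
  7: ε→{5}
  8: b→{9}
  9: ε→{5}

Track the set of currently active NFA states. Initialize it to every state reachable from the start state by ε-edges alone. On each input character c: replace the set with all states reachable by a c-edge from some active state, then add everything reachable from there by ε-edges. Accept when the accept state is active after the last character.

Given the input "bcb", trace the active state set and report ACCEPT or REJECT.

Answer: REJECT

Trace:
initial (ε-close {0}): {0,1,2,4,6,8}
'b' @ 1: {5,9}  (accept∈set)
'c' @ 2: {}  — dead — no transitions
rest 'b' ignored (set empty)
end set {} — state 5 not in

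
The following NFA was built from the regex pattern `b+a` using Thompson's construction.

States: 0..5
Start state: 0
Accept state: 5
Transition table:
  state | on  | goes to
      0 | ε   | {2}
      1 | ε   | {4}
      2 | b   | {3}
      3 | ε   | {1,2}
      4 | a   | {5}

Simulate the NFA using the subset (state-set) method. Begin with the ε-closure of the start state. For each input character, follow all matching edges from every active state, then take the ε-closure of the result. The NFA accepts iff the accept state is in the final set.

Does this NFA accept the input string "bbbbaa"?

Answer: REJECT

Steps:
S₀ = ε-closure({0}) = {0,2}
'b' @ 1: {1,2,3,4}
'b' @ 2: {1,2,3,4}
'b' @ 3: {1,2,3,4}
'b' @ 4: {1,2,3,4}
'a' @ 5: {5}  (accept∈set)
'a' @ 6: {}  — state set empty
after full input: {}  (accept=5 not in)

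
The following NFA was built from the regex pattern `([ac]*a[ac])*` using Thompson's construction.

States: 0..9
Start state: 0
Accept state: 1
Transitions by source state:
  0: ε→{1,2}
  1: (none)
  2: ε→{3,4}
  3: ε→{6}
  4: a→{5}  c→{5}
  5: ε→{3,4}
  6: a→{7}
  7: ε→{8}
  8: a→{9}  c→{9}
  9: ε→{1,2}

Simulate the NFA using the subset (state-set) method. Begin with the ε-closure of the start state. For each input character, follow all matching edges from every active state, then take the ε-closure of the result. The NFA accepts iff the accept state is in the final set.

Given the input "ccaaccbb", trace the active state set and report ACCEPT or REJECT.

Answer: REJECT

Derivation:
initial (ε-close {0}): {0,1,2,3,4,6}
'c' @ 1: {3,4,5,6}
'c' @ 2: {3,4,5,6}
'a' @ 3: {3,4,5,6,7,8}
'a' @ 4: {1,2,3,4,5,6,7,8,9}  (accept∈set)
'c' @ 5: {1,2,3,4,5,6,9}  (accept∈set)
'c' @ 6: {3,4,5,6}
'b' @ 7: {}  — no active states
rest 'b' ignored (set empty)
end set {} — state 1 not in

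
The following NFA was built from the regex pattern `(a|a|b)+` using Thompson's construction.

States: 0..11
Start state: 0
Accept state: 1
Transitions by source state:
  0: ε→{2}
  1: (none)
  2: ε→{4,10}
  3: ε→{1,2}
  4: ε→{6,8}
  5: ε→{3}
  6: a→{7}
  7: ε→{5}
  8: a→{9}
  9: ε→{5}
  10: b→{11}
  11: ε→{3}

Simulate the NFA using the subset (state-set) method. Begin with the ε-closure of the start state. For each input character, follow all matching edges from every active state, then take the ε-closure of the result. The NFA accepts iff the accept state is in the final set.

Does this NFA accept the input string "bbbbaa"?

initial (ε-close {0}): {0,2,4,6,8,10}
'b' @ 1: {1,2,3,4,6,8,10,11}  ✓accept
'b' @ 2: {1,2,3,4,6,8,10,11}  ✓accept
'b' @ 3: {1,2,3,4,6,8,10,11}  ✓accept
'b' @ 4: {1,2,3,4,6,8,10,11}  ✓accept
'a' @ 5: {1,2,3,4,5,6,7,8,9,10}  ✓accept
'a' @ 6: {1,2,3,4,5,6,7,8,9,10}  ✓accept
final: {1,2,3,4,5,6,7,8,9,10}; accept 1 in set

Answer: ACCEPT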